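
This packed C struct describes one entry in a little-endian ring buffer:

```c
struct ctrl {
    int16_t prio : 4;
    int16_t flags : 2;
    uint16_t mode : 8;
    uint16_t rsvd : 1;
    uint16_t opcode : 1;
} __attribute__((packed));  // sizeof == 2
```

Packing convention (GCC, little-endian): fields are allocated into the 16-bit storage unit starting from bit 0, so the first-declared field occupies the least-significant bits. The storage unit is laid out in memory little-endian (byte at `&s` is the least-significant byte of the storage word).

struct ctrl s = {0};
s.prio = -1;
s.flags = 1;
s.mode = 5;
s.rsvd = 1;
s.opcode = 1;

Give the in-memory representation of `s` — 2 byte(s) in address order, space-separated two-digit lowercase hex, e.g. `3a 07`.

prio:4 = -1 → 0xf << 0 → word 0x000f
flags:2 = 1 → 0x1 << 4 → word 0x001f
mode:8 = 5 → 0x5 << 6 → word 0x015f
rsvd:1 = 1 → 0x1 << 14 → word 0x415f
opcode:1 = 1 → 0x1 << 15 → word 0xc15f
word = 0xc15f → little-endian bytes:
  [0]=0x5f  [1]=0xc1

5f c1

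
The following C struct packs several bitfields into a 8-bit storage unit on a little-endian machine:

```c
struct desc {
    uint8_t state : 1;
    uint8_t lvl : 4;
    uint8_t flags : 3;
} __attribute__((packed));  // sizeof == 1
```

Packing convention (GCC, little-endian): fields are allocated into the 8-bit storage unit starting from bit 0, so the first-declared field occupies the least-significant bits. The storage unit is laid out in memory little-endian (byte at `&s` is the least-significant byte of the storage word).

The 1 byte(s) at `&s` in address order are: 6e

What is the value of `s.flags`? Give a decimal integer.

3

[0]=0x6e (little-endian) → word 0x6e
state:1 @ bit 0 → (0x6e>>0)&0x1 = 0x0
lvl:4 @ bit 1 → (0x6e>>1)&0xf = 0x7
flags:3 @ bit 5 → (0x6e>>5)&0x7 = 0x3  ←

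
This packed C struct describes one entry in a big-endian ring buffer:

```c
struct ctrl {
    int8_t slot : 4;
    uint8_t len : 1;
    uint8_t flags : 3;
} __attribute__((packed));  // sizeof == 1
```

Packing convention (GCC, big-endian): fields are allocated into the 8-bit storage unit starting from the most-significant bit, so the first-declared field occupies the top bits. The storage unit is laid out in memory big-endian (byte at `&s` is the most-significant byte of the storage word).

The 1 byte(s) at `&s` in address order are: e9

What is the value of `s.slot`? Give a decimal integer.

-2

[0]=0xe9 (big-endian) → word 0xe9
slot [4+:4] = (word>>4) & 0xf = 14  ←
len [3+:1] = (word>>3) & 0x1 = 1
flags [0+:3] = (word>>0) & 0x7 = 1
slot signed 4b, MSB=1: 14 - 16 = -2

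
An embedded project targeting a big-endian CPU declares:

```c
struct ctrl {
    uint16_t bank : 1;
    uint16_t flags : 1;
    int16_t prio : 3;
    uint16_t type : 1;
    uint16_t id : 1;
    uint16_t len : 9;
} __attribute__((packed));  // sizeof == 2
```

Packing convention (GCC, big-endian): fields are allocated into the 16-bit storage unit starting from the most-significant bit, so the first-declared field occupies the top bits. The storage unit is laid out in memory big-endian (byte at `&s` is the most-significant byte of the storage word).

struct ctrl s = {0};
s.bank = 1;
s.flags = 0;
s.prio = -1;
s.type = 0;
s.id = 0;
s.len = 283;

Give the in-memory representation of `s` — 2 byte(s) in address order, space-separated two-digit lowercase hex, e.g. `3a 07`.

bank:1 = 1 → 0x1 << 15 → word 0x8000
flags:1 = 0 → 0x0 << 14 → word 0x8000
prio:3 = -1 → 0x7 << 11 → word 0xb800
type:1 = 0 → 0x0 << 10 → word 0xb800
id:1 = 0 → 0x0 << 9 → word 0xb800
len:9 = 283 → 0x11b << 0 → word 0xb91b
word = 0xb91b → big-endian bytes:
  [0]=0xb9  [1]=0x1b

b9 1b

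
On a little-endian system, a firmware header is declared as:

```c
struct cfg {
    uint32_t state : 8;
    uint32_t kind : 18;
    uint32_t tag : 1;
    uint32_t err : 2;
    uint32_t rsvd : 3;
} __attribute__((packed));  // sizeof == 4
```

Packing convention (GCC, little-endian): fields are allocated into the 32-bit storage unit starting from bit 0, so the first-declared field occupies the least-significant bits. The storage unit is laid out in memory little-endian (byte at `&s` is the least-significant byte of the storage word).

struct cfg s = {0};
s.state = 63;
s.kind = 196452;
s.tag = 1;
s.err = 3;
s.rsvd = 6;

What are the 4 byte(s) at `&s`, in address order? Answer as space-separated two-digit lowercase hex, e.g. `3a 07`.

3f 64 ff de

[0+:8] state=63 & 0xff = 0x3f; word=0x0000003f
[8+:18] kind=196452 & 0x3ffff = 0x2ff64; word=0x02ff643f
[26+:1] tag=1 & 0x1 = 0x1; word=0x06ff643f
[27+:2] err=3 & 0x3 = 0x3; word=0x1eff643f
[29+:3] rsvd=6 & 0x7 = 0x6; word=0xdeff643f
word = 0xdeff643f → little-endian bytes:
  [0]=0x3f  [1]=0x64  [2]=0xff  [3]=0xde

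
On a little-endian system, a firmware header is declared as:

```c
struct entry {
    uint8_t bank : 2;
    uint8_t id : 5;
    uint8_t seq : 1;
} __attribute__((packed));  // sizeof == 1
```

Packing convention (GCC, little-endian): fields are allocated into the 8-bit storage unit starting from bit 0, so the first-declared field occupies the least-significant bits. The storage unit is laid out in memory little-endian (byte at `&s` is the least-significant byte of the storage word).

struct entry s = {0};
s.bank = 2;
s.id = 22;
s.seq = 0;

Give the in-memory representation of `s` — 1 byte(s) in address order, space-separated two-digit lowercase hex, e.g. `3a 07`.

5a

bank (2b) val=2 bits=0x2 at bit 0: 0x02
id (5b) val=22 bits=0x16 at bit 2: 0x5a
seq (1b) val=0 bits=0x0 at bit 7: 0x5a
word = 0x5a → little-endian bytes:
  [0]=0x5a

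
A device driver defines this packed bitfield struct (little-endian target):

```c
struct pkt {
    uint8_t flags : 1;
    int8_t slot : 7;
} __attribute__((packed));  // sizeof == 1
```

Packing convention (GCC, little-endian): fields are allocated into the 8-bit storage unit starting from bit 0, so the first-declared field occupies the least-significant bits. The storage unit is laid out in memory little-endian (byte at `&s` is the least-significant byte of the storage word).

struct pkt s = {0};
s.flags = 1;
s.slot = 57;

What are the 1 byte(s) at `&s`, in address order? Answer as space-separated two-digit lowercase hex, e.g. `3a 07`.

flags:1 = 1 → 0x1 << 0 → word 0x01
slot:7 = 57 → 0x39 << 1 → word 0x73
word = 0x73 → little-endian bytes:
  [0]=0x73

73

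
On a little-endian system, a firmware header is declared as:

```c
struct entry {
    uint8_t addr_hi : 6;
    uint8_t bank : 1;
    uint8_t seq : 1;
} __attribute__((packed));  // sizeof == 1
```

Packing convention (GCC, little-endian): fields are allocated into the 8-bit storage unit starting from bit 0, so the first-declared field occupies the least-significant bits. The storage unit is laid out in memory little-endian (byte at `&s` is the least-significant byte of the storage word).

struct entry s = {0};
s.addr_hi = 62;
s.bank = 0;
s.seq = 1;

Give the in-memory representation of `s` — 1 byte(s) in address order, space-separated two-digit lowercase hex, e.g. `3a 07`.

be

addr_hi (6b) val=62 bits=0x3e at bit 0: 0x3e
bank (1b) val=0 bits=0x0 at bit 6: 0x3e
seq (1b) val=1 bits=0x1 at bit 7: 0xbe
word = 0xbe → little-endian bytes:
  [0]=0xbe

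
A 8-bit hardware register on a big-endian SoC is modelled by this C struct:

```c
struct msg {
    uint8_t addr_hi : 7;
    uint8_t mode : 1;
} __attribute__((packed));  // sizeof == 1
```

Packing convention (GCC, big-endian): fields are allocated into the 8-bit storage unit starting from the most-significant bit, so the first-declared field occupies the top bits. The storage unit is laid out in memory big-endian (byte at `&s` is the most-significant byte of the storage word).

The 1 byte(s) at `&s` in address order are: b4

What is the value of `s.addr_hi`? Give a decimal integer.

[0]=0xb4 (big-endian) → word 0xb4
addr_hi:7 @ bit 1 → (0xb4>>1)&0x7f = 0x5a  ←
mode:1 @ bit 0 → (0xb4>>0)&0x1 = 0x0

90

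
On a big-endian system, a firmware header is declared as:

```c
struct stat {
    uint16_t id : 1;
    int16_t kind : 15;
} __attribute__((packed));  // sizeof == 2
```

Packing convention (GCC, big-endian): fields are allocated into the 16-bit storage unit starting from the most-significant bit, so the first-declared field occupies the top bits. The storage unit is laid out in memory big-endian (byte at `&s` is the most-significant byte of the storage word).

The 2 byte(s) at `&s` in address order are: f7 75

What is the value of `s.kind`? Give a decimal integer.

-2187

[0]=0xf7 [1]=0x75 (big-endian) → word 0xf775
id:1 @ bit 15 → (0xf775>>15)&0x1 = 0x1
kind:15 @ bit 0 → (0xf775>>0)&0x7fff = 0x7775  ←
kind signed 15b, MSB=1: 30581 - 32768 = -2187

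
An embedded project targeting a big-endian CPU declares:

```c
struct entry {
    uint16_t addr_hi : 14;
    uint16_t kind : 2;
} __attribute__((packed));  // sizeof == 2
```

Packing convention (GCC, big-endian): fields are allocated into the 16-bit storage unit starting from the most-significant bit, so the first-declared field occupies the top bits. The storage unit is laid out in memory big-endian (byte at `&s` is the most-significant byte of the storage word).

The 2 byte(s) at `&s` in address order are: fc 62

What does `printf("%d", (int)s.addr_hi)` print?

[0]=0xfc [1]=0x62 (big-endian) → word 0xfc62
addr_hi:14 @ bit 2 → (0xfc62>>2)&0x3fff = 0x3f18  ←
kind:2 @ bit 0 → (0xfc62>>0)&0x3 = 0x2

16152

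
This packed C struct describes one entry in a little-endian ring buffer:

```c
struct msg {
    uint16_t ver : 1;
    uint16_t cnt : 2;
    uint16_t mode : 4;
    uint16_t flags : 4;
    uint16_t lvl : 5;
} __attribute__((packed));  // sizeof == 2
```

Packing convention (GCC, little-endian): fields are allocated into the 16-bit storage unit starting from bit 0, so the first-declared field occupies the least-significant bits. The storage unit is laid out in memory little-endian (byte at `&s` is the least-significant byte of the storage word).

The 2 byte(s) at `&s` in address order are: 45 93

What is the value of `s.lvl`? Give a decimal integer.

[0]=0x45 [1]=0x93 (little-endian) → word 0x9345
ver:1 @ bit 0 → (0x9345>>0)&0x1 = 0x1
cnt:2 @ bit 1 → (0x9345>>1)&0x3 = 0x2
mode:4 @ bit 3 → (0x9345>>3)&0xf = 0x8
flags:4 @ bit 7 → (0x9345>>7)&0xf = 0x6
lvl:5 @ bit 11 → (0x9345>>11)&0x1f = 0x12  ←

18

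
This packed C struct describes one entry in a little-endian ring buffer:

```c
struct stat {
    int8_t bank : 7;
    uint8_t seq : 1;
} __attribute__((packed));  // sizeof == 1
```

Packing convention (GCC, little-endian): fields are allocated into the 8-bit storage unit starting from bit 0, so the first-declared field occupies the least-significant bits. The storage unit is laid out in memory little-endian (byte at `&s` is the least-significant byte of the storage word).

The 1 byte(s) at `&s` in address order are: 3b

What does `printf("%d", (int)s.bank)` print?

59

[0]=0x3b (little-endian) → word 0x3b
bank [0+:7] = (word>>0) & 0x7f = 59  ←
seq [7+:1] = (word>>7) & 0x1 = 0
bank signed 7b, MSB=0: value = 59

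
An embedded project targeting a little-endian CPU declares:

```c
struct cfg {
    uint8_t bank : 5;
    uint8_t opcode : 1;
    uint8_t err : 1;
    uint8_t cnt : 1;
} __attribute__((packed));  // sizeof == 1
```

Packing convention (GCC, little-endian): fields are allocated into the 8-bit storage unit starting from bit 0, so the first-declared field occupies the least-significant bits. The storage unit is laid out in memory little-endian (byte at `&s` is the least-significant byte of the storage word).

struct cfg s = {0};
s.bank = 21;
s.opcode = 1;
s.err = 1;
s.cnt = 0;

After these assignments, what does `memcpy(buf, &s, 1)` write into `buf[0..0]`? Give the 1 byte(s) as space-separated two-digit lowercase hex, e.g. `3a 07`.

75

bank:5 = 21 → 0x15 << 0 → word 0x15
opcode:1 = 1 → 0x1 << 5 → word 0x35
err:1 = 1 → 0x1 << 6 → word 0x75
cnt:1 = 0 → 0x0 << 7 → word 0x75
word = 0x75 → little-endian bytes:
  [0]=0x75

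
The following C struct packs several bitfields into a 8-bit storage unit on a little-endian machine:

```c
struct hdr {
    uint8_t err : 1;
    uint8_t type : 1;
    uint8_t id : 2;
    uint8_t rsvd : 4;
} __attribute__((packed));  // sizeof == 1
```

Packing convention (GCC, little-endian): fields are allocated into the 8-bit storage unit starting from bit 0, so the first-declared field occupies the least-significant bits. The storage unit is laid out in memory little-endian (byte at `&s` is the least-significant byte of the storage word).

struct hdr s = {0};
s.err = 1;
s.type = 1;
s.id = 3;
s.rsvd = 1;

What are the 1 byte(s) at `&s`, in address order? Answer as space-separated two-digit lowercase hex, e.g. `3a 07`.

err:1 = 1 → 0x1 << 0 → word 0x01
type:1 = 1 → 0x1 << 1 → word 0x03
id:2 = 3 → 0x3 << 2 → word 0x0f
rsvd:4 = 1 → 0x1 << 4 → word 0x1f
word = 0x1f → little-endian bytes:
  [0]=0x1f

1f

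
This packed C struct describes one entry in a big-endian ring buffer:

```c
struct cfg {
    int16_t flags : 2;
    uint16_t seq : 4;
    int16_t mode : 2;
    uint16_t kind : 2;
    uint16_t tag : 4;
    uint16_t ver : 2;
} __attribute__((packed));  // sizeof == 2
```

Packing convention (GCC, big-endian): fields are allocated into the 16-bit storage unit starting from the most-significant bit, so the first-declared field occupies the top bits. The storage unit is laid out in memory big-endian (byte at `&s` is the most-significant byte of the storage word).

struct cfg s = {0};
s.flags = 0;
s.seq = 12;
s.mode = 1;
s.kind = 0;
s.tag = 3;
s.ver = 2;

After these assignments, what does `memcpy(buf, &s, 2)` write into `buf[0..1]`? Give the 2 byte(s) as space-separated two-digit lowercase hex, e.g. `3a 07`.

flags:2 = 0 → 0x0 << 14 → word 0x0000
seq:4 = 12 → 0xc << 10 → word 0x3000
mode:2 = 1 → 0x1 << 8 → word 0x3100
kind:2 = 0 → 0x0 << 6 → word 0x3100
tag:4 = 3 → 0x3 << 2 → word 0x310c
ver:2 = 2 → 0x2 << 0 → word 0x310e
word = 0x310e → big-endian bytes:
  [0]=0x31  [1]=0x0e

31 0e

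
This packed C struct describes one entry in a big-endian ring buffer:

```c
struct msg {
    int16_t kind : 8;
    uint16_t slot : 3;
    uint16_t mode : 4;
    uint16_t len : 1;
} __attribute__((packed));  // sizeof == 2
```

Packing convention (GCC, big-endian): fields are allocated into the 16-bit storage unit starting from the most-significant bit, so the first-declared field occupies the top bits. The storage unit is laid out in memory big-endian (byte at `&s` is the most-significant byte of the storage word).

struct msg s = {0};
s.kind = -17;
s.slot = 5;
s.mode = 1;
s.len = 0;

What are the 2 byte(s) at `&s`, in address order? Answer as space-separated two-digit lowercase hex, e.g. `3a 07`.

ef a2

[8+:8] kind=-17 & 0xff = 0xef; word=0xef00
[5+:3] slot=5 & 0x7 = 0x5; word=0xefa0
[1+:4] mode=1 & 0xf = 0x1; word=0xefa2
[0+:1] len=0 & 0x1 = 0x0; word=0xefa2
word = 0xefa2 → big-endian bytes:
  [0]=0xef  [1]=0xa2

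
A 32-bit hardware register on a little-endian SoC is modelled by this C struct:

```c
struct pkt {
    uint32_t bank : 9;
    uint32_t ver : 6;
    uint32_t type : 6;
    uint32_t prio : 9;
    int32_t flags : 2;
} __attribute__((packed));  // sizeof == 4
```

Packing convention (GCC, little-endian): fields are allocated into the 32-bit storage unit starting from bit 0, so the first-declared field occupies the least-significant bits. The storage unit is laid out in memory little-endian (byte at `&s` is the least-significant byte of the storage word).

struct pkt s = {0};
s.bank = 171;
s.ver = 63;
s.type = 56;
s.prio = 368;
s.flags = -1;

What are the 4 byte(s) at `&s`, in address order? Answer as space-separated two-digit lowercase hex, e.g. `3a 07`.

ab 7e 1c ee

bank (9b) val=171 bits=0xab at bit 0: 0x000000ab
ver (6b) val=63 bits=0x3f at bit 9: 0x00007eab
type (6b) val=56 bits=0x38 at bit 15: 0x001c7eab
prio (9b) val=368 bits=0x170 at bit 21: 0x2e1c7eab
flags (2b) val=-1 bits=0x3 at bit 30: 0xee1c7eab
word = 0xee1c7eab → little-endian bytes:
  [0]=0xab  [1]=0x7e  [2]=0x1c  [3]=0xee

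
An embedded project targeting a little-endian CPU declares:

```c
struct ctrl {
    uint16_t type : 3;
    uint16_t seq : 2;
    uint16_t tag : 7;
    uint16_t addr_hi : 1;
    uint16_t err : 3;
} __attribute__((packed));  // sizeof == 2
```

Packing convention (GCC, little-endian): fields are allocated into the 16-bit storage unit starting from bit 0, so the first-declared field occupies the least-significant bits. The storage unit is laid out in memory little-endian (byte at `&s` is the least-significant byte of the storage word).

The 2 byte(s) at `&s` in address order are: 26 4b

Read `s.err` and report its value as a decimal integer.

2

[0]=0x26 [1]=0x4b (little-endian) → word 0x4b26
type:3 @ bit 0 → (0x4b26>>0)&0x7 = 0x6
seq:2 @ bit 3 → (0x4b26>>3)&0x3 = 0x0
tag:7 @ bit 5 → (0x4b26>>5)&0x7f = 0x59
addr_hi:1 @ bit 12 → (0x4b26>>12)&0x1 = 0x0
err:3 @ bit 13 → (0x4b26>>13)&0x7 = 0x2  ←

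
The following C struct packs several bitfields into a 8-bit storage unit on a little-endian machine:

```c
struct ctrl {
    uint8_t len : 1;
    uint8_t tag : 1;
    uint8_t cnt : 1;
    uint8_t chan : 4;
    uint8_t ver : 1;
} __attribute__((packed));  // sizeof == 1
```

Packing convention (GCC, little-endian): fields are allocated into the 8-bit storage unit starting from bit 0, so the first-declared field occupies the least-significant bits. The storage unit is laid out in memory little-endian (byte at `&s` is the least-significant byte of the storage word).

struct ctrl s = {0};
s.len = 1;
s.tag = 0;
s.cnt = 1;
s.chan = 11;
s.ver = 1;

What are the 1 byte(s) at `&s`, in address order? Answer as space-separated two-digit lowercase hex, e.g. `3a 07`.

len:1 = 1 → 0x1 << 0 → word 0x01
tag:1 = 0 → 0x0 << 1 → word 0x01
cnt:1 = 1 → 0x1 << 2 → word 0x05
chan:4 = 11 → 0xb << 3 → word 0x5d
ver:1 = 1 → 0x1 << 7 → word 0xdd
word = 0xdd → little-endian bytes:
  [0]=0xdd

dd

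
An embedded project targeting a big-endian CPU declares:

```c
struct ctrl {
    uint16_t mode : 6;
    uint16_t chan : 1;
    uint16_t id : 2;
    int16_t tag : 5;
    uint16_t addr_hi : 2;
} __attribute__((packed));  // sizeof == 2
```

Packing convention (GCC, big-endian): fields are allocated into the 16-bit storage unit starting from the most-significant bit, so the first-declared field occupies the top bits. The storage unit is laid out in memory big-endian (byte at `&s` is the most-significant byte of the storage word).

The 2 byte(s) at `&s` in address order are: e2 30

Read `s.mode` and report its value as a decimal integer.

[0]=0xe2 [1]=0x30 (big-endian) → word 0xe230
mode:6 @ bit 10 → (0xe230>>10)&0x3f = 0x38  ←
chan:1 @ bit 9 → (0xe230>>9)&0x1 = 0x1
id:2 @ bit 7 → (0xe230>>7)&0x3 = 0x0
tag:5 @ bit 2 → (0xe230>>2)&0x1f = 0xc
addr_hi:2 @ bit 0 → (0xe230>>0)&0x3 = 0x0

56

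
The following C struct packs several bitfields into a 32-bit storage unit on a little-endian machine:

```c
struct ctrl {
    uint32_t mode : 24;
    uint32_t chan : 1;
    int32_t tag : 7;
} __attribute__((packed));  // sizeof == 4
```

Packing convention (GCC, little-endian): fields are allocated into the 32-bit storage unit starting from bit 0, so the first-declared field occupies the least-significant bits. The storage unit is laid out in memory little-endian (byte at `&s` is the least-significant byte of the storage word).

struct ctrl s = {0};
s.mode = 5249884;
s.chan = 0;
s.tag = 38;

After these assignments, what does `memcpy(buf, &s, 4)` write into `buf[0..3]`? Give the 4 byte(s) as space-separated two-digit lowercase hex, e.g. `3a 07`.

mode:24 = 5249884 → 0x501b5c << 0 → word 0x00501b5c
chan:1 = 0 → 0x0 << 24 → word 0x00501b5c
tag:7 = 38 → 0x26 << 25 → word 0x4c501b5c
word = 0x4c501b5c → little-endian bytes:
  [0]=0x5c  [1]=0x1b  [2]=0x50  [3]=0x4c

5c 1b 50 4c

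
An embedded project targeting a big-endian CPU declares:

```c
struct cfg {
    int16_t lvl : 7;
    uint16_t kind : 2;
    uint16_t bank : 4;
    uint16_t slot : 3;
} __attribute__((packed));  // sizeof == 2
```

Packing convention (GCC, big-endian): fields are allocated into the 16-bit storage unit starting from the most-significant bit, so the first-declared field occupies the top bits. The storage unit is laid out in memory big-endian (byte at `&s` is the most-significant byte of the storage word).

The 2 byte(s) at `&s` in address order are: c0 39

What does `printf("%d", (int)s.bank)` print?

[0]=0xc0 [1]=0x39 (big-endian) → word 0xc039
lvl [9+:7] = (word>>9) & 0x7f = 96
kind [7+:2] = (word>>7) & 0x3 = 0
bank [3+:4] = (word>>3) & 0xf = 7  ←
slot [0+:3] = (word>>0) & 0x7 = 1

7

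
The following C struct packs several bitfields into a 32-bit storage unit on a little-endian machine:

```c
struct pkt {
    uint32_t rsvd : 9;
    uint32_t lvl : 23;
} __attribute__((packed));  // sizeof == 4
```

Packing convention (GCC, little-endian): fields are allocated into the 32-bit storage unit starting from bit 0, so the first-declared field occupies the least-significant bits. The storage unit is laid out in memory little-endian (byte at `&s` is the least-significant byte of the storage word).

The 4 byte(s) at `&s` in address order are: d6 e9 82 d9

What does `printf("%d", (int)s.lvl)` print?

7127412

[0]=0xd6 [1]=0xe9 [2]=0x82 [3]=0xd9 (little-endian) → word 0xd982e9d6
rsvd [0+:9] = (word>>0) & 0x1ff = 470
lvl [9+:23] = (word>>9) & 0x7fffff = 7127412  ←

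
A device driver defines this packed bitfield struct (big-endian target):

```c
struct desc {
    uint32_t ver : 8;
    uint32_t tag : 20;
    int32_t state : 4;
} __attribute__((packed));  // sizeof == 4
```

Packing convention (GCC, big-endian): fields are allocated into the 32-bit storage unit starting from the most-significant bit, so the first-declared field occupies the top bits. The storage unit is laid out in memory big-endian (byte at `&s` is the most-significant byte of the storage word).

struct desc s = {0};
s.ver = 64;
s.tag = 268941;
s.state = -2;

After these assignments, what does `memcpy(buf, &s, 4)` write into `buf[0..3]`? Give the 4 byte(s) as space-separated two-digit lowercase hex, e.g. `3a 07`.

40 41 a8 de

ver:8 = 64 → 0x40 << 24 → word 0x40000000
tag:20 = 268941 → 0x41a8d << 4 → word 0x4041a8d0
state:4 = -2 → 0xe << 0 → word 0x4041a8de
word = 0x4041a8de → big-endian bytes:
  [0]=0x40  [1]=0x41  [2]=0xa8  [3]=0xde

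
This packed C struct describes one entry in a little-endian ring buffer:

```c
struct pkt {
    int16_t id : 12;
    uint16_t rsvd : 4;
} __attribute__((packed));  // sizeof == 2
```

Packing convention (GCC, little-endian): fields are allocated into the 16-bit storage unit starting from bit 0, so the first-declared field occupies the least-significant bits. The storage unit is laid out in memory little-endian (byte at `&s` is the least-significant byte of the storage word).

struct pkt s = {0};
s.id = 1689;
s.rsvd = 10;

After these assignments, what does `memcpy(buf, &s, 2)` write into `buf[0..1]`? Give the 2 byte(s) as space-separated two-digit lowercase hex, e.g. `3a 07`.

id (12b) val=1689 bits=0x699 at bit 0: 0x0699
rsvd (4b) val=10 bits=0xa at bit 12: 0xa699
word = 0xa699 → little-endian bytes:
  [0]=0x99  [1]=0xa6

99 a6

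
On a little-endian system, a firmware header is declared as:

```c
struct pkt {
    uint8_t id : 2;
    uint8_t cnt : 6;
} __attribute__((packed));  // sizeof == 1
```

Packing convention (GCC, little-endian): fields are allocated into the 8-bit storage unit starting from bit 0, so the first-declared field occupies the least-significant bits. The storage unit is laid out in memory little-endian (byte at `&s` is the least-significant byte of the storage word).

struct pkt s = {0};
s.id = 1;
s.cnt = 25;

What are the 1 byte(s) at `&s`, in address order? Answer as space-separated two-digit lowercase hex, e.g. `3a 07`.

[0+:2] id=1 & 0x3 = 0x1; word=0x01
[2+:6] cnt=25 & 0x3f = 0x19; word=0x65
word = 0x65 → little-endian bytes:
  [0]=0x65

65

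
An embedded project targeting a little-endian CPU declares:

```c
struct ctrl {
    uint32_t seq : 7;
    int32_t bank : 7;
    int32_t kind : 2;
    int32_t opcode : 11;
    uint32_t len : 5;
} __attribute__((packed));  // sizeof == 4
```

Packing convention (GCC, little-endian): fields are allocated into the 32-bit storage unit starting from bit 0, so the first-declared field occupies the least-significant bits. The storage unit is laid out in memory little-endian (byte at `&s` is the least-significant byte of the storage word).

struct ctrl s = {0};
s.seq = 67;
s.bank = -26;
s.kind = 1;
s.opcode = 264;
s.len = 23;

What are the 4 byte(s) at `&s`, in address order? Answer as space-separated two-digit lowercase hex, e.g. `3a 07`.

seq:7 = 67 → 0x43 << 0 → word 0x00000043
bank:7 = -26 → 0x66 << 7 → word 0x00003343
kind:2 = 1 → 0x1 << 14 → word 0x00007343
opcode:11 = 264 → 0x108 << 16 → word 0x01087343
len:5 = 23 → 0x17 << 27 → word 0xb9087343
word = 0xb9087343 → little-endian bytes:
  [0]=0x43  [1]=0x73  [2]=0x08  [3]=0xb9

43 73 08 b9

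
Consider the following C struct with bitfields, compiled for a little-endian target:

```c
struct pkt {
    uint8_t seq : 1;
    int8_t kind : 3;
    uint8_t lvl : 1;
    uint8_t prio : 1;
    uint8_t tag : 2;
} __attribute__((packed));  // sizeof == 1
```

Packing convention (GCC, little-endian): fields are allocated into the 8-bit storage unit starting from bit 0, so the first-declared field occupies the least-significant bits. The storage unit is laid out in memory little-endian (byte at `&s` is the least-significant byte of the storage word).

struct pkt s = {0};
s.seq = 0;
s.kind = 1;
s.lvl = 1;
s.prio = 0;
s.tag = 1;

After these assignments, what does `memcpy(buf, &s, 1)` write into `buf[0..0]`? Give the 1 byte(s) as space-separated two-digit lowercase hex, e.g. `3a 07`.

seq:1 = 0 → 0x0 << 0 → word 0x00
kind:3 = 1 → 0x1 << 1 → word 0x02
lvl:1 = 1 → 0x1 << 4 → word 0x12
prio:1 = 0 → 0x0 << 5 → word 0x12
tag:2 = 1 → 0x1 << 6 → word 0x52
word = 0x52 → little-endian bytes:
  [0]=0x52

52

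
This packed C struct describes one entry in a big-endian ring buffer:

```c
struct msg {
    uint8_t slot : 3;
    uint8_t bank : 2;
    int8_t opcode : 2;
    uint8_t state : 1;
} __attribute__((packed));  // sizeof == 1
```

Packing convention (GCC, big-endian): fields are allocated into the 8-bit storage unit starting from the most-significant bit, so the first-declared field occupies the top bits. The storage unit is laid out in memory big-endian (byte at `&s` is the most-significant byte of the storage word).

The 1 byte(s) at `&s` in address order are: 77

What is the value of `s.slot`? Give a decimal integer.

3

[0]=0x77 (big-endian) → word 0x77
slot:3 @ bit 5 → (0x77>>5)&0x7 = 0x3  ←
bank:2 @ bit 3 → (0x77>>3)&0x3 = 0x2
opcode:2 @ bit 1 → (0x77>>1)&0x3 = 0x3
state:1 @ bit 0 → (0x77>>0)&0x1 = 0x1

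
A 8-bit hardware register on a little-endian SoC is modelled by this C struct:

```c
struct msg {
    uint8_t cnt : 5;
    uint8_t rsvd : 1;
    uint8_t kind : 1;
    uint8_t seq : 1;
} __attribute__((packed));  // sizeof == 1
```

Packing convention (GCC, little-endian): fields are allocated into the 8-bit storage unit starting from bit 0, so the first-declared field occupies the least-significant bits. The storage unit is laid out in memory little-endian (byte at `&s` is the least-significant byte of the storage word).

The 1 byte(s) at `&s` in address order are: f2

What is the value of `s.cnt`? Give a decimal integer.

[0]=0xf2 (little-endian) → word 0xf2
cnt [0+:5] = (word>>0) & 0x1f = 18  ←
rsvd [5+:1] = (word>>5) & 0x1 = 1
kind [6+:1] = (word>>6) & 0x1 = 1
seq [7+:1] = (word>>7) & 0x1 = 1

18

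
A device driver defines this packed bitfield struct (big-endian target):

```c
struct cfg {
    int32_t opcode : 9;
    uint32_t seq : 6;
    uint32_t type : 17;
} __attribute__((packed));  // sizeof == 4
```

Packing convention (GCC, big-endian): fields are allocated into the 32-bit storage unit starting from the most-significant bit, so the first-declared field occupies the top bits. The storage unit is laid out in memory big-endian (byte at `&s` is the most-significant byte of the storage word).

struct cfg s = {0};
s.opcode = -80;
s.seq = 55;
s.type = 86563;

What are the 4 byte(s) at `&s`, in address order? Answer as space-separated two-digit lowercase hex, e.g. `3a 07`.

d8 6f 52 23

opcode (9b) val=-80 bits=0x1b0 at bit 23: 0xd8000000
seq (6b) val=55 bits=0x37 at bit 17: 0xd86e0000
type (17b) val=86563 bits=0x15223 at bit 0: 0xd86f5223
word = 0xd86f5223 → big-endian bytes:
  [0]=0xd8  [1]=0x6f  [2]=0x52  [3]=0x23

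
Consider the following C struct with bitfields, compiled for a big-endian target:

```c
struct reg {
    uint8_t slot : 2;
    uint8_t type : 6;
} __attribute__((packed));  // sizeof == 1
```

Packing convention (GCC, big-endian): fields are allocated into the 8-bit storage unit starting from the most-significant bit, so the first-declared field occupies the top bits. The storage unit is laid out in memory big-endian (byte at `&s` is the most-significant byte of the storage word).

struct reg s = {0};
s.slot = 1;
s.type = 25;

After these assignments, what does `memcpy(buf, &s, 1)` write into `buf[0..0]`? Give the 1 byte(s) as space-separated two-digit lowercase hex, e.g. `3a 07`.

59

slot:2 = 1 → 0x1 << 6 → word 0x40
type:6 = 25 → 0x19 << 0 → word 0x59
word = 0x59 → big-endian bytes:
  [0]=0x59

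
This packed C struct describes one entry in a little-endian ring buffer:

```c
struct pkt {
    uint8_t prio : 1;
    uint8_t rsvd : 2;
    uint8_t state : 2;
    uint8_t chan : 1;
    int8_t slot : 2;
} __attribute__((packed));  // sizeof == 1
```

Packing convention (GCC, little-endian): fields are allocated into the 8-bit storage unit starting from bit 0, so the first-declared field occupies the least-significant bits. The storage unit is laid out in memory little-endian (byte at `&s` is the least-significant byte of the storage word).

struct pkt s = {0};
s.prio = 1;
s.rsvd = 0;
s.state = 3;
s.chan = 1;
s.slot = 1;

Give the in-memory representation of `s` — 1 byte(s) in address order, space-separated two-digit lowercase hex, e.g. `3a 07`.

prio (1b) val=1 bits=0x1 at bit 0: 0x01
rsvd (2b) val=0 bits=0x0 at bit 1: 0x01
state (2b) val=3 bits=0x3 at bit 3: 0x19
chan (1b) val=1 bits=0x1 at bit 5: 0x39
slot (2b) val=1 bits=0x1 at bit 6: 0x79
word = 0x79 → little-endian bytes:
  [0]=0x79

79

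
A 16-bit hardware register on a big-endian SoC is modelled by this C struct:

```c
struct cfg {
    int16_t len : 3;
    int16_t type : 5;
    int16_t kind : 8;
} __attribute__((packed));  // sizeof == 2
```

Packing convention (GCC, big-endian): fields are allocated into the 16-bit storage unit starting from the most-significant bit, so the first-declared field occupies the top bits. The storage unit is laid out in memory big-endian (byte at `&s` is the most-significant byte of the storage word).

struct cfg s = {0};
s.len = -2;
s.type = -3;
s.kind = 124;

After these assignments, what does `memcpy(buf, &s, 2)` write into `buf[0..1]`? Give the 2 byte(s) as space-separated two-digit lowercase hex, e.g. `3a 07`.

dd 7c

len:3 = -2 → 0x6 << 13 → word 0xc000
type:5 = -3 → 0x1d << 8 → word 0xdd00
kind:8 = 124 → 0x7c << 0 → word 0xdd7c
word = 0xdd7c → big-endian bytes:
  [0]=0xdd  [1]=0x7c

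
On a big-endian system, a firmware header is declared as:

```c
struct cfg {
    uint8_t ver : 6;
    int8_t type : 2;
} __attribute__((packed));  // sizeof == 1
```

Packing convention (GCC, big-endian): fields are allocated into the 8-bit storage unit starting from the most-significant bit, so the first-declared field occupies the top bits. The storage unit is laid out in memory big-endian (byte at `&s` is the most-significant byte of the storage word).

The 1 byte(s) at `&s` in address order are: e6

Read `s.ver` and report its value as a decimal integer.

[0]=0xe6 (big-endian) → word 0xe6
ver:6 @ bit 2 → (0xe6>>2)&0x3f = 0x39  ←
type:2 @ bit 0 → (0xe6>>0)&0x3 = 0x2

57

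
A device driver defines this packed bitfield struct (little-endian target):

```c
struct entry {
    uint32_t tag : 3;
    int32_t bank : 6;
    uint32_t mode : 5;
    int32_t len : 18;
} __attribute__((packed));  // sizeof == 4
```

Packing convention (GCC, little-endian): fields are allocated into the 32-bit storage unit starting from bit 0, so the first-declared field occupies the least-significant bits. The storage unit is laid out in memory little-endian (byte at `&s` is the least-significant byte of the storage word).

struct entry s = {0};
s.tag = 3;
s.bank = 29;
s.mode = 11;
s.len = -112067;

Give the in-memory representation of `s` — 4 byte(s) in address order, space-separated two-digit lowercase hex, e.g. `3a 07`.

eb 56 8f 92

[0+:3] tag=3 & 0x7 = 0x3; word=0x00000003
[3+:6] bank=29 & 0x3f = 0x1d; word=0x000000eb
[9+:5] mode=11 & 0x1f = 0xb; word=0x000016eb
[14+:18] len=-112067 & 0x3ffff = 0x24a3d; word=0x928f56eb
word = 0x928f56eb → little-endian bytes:
  [0]=0xeb  [1]=0x56  [2]=0x8f  [3]=0x92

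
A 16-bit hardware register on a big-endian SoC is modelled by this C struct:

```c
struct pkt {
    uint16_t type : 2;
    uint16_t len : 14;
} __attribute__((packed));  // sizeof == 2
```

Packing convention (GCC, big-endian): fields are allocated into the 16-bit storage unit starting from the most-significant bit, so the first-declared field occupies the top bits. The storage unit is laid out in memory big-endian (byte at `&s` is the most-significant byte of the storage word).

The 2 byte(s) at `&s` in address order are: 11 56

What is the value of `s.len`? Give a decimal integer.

4438

[0]=0x11 [1]=0x56 (big-endian) → word 0x1156
type [14+:2] = (word>>14) & 0x3 = 0
len [0+:14] = (word>>0) & 0x3fff = 4438  ←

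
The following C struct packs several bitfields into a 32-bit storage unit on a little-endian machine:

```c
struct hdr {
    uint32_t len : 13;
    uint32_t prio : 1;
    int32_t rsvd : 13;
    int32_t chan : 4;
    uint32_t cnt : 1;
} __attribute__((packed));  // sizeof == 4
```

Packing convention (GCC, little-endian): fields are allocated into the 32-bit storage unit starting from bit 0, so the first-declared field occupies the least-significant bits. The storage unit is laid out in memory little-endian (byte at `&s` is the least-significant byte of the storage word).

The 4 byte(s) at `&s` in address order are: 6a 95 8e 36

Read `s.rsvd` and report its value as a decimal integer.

-1478

[0]=0x6a [1]=0x95 [2]=0x8e [3]=0x36 (little-endian) → word 0x368e956a
len [0+:13] = (word>>0) & 0x1fff = 5482
prio [13+:1] = (word>>13) & 0x1 = 0
rsvd [14+:13] = (word>>14) & 0x1fff = 6714  ←
chan [27+:4] = (word>>27) & 0xf = 6
cnt [31+:1] = (word>>31) & 0x1 = 0
rsvd signed 13b, MSB=1: 6714 - 8192 = -1478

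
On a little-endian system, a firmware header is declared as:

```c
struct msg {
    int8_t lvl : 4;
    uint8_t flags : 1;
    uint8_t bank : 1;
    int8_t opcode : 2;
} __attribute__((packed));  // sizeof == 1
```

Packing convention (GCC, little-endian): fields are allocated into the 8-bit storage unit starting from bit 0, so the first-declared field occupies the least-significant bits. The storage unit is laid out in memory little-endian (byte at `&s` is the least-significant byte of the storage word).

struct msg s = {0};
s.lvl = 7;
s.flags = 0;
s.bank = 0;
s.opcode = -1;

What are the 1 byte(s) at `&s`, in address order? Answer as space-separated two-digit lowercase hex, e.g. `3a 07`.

c7

lvl:4 = 7 → 0x7 << 0 → word 0x07
flags:1 = 0 → 0x0 << 4 → word 0x07
bank:1 = 0 → 0x0 << 5 → word 0x07
opcode:2 = -1 → 0x3 << 6 → word 0xc7
word = 0xc7 → little-endian bytes:
  [0]=0xc7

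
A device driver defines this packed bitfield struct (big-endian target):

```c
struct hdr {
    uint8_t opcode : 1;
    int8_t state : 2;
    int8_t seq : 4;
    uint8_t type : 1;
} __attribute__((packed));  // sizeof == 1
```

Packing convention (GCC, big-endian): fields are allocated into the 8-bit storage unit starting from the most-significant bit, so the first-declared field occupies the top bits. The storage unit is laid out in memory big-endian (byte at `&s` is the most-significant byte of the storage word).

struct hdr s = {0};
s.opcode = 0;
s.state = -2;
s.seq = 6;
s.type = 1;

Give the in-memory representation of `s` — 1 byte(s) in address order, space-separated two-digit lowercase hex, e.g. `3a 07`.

4d

opcode (1b) val=0 bits=0x0 at bit 7: 0x00
state (2b) val=-2 bits=0x2 at bit 5: 0x40
seq (4b) val=6 bits=0x6 at bit 1: 0x4c
type (1b) val=1 bits=0x1 at bit 0: 0x4d
word = 0x4d → big-endian bytes:
  [0]=0x4d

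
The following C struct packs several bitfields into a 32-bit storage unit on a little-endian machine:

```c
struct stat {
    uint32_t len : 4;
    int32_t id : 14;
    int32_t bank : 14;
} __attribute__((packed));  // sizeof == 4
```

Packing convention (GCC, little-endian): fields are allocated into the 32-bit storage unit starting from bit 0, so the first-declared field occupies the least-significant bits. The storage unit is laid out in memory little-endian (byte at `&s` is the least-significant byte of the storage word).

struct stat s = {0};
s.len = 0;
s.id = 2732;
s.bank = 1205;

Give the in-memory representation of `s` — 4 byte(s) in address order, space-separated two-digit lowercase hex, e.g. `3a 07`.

c0 aa d4 12

len (4b) val=0 bits=0x0 at bit 0: 0x00000000
id (14b) val=2732 bits=0xaac at bit 4: 0x0000aac0
bank (14b) val=1205 bits=0x4b5 at bit 18: 0x12d4aac0
word = 0x12d4aac0 → little-endian bytes:
  [0]=0xc0  [1]=0xaa  [2]=0xd4  [3]=0x12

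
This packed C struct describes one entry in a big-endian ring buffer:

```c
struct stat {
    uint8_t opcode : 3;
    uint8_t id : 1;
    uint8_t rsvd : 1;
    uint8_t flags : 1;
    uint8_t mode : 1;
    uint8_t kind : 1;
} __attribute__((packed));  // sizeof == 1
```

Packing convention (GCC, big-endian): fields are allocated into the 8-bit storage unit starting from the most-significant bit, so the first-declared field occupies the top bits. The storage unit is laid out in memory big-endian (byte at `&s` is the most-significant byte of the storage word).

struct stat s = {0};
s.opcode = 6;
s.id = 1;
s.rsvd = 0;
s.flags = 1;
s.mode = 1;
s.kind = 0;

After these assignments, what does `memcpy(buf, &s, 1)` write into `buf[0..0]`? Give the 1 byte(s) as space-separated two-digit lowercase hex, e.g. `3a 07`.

d6

[5+:3] opcode=6 & 0x7 = 0x6; word=0xc0
[4+:1] id=1 & 0x1 = 0x1; word=0xd0
[3+:1] rsvd=0 & 0x1 = 0x0; word=0xd0
[2+:1] flags=1 & 0x1 = 0x1; word=0xd4
[1+:1] mode=1 & 0x1 = 0x1; word=0xd6
[0+:1] kind=0 & 0x1 = 0x0; word=0xd6
word = 0xd6 → big-endian bytes:
  [0]=0xd6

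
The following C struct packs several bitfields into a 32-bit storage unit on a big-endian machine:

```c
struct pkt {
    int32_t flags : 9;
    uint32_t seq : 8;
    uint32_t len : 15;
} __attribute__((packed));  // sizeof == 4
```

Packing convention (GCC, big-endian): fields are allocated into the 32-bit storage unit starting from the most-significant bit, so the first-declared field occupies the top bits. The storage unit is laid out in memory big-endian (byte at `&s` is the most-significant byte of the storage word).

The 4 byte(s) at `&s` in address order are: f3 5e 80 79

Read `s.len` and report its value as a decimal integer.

[0]=0xf3 [1]=0x5e [2]=0x80 [3]=0x79 (big-endian) → word 0xf35e8079
flags [23+:9] = (word>>23) & 0x1ff = 486
seq [15+:8] = (word>>15) & 0xff = 189
len [0+:15] = (word>>0) & 0x7fff = 121  ←

121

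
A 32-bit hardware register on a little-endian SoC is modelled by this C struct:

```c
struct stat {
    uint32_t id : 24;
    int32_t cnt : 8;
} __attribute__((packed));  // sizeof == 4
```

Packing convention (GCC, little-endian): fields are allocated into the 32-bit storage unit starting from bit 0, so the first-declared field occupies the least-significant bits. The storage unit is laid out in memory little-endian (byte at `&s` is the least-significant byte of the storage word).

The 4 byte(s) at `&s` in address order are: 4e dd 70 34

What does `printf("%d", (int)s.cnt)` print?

[0]=0x4e [1]=0xdd [2]=0x70 [3]=0x34 (little-endian) → word 0x3470dd4e
id [0+:24] = (word>>0) & 0xffffff = 7396686
cnt [24+:8] = (word>>24) & 0xff = 52  ←
cnt signed 8b, MSB=0: value = 52

52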